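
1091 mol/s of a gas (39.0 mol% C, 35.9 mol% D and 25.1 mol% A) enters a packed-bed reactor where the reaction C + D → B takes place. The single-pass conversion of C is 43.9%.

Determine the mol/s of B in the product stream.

C reacted = 0.439 × 425.5 = 186.8 mol/s; ν_C = −1, so ξ = 186.8/1 = 186.8 mol/s.
Outlet amounts (n = n₀ + ν ξ):
  C: 425.5 − 1(186.8) = 238.7
  D: 391.7 − 1(186.8) = 204.9
  B: 0 + 1(186.8) = 186.8
  A: 273.8 (inert)

187 mol/s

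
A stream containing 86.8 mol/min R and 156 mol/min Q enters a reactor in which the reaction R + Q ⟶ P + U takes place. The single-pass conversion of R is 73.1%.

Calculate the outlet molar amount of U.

R reacted = 0.731 × 86.8 = 63.45 mol/min; ν_R = −1, so ξ = 63.45/1 = 63.45 mol/min.
Outlet amounts (n = n₀ + ν ξ):
  R: 86.8 − 1(63.45) = 23.35
  Q: 156 − 1(63.45) = 92.55
  P: 0 + 1(63.45) = 63.45
  U: 0 + 1(63.45) = 63.45

63.5 mol/min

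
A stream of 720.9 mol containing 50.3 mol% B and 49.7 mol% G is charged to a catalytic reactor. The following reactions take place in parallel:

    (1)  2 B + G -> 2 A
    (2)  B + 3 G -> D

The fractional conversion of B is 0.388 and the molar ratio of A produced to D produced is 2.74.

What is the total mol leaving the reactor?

557 mol

Conversion of B: B consumed = 0.388 × 362.6 = 140.7 mol = 2ξ₁ + 1ξ₂.
Selectivity: 2ξ₁ / (1ξ₂) = 2.74 → ξ₁ = 1.37 ξ₂.
Substitute: (2·1.37 + 1) ξ₂ = 140.7 → ξ₂ = 37.62 mol, ξ₁ = 51.54 mol.
Outlet amounts (n = n₀ + Σ ν·ξ):
  B: 362.6 − 2(51.54) − 1(37.62) = 221.9
  G: 358.3 − 1(51.54) − 3(37.62) = 193.9
  A: 0 + 2(51.54) = 103.1
  D: 0 + 1(37.62) = 37.62
Total out = 221.9 + 193.9 + 103.1 + 37.62 = 556.5 mol.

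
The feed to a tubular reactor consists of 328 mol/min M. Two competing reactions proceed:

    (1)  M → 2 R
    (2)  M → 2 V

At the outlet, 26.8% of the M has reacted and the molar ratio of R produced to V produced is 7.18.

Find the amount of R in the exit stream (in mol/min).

Conversion of M: M consumed = 0.268 × 328 = 87.9 mol/min = 1ξ₁ + 1ξ₂.
Selectivity: 2ξ₁ / (2ξ₂) = 7.18 → ξ₁ = 7.18 ξ₂.
Substitute: (1·7.18 + 1) ξ₂ = 87.9 → ξ₂ = 10.75 mol/min, ξ₁ = 77.16 mol/min.
Outlet amounts (n = n₀ + Σ ν·ξ):
  M: 328 − 1(77.16) − 1(10.75) = 240.1
  R: 0 + 2(77.16) = 154.3
  V: 0 + 2(10.75) = 21.49

154 mol/min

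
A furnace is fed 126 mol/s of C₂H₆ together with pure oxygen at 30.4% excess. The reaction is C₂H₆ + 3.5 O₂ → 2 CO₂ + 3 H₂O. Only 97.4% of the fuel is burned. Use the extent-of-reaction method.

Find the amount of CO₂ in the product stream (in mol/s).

245 mol/s

Stoichiometric O₂ = 3.5 × 126 = 441 mol/s; O₂ fed = 441 × 1.304 = 575.1 mol/s.
Fuel reacted = 0.974 × 126 → ξ = 122.7 mol/s.
Outlet (n = n₀ + ν ξ):
  C₂H₆: 126 − 1(122.7) = 3.276
  O₂: 575.1 − 3.5(122.7) = 145.5
  CO₂: 0 + 2(122.7) = 245.4
  H₂O: 0 + 3(122.7) = 368.2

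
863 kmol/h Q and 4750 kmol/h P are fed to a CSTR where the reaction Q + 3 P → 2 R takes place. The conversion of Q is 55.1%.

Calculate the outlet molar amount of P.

Q reacted = 0.551 × 863 = 475.5 kmol/h; ν_Q = −1, so ξ = 475.5/1 = 475.5 kmol/h.
Outlet amounts (n = n₀ + ν ξ):
  Q: 863 − 1(475.5) = 387.5
  P: 4750 − 3(475.5) = 3323
  R: 0 + 2(475.5) = 951

3320 kmol/h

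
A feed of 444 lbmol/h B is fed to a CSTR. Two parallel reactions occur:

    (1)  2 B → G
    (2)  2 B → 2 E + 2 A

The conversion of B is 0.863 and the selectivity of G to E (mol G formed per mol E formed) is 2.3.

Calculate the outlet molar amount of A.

68.4 lbmol/h

Conversion of B: B consumed = 0.863 × 444 = 383.2 lbmol/h = 2ξ₁ + 2ξ₂.
Selectivity: 1ξ₁ / (2ξ₂) = 2.3 → ξ₁ = 4.6 ξ₂.
Substitute: (2·4.6 + 2) ξ₂ = 383.2 → ξ₂ = 34.21 lbmol/h, ξ₁ = 157.4 lbmol/h.
Outlet amounts (n = n₀ + Σ ν·ξ):
  B: 444 − 2(157.4) − 2(34.21) = 60.83
  G: 0 + 1(157.4) = 157.4
  E: 0 + 2(34.21) = 68.42
  A: 0 + 2(34.21) = 68.42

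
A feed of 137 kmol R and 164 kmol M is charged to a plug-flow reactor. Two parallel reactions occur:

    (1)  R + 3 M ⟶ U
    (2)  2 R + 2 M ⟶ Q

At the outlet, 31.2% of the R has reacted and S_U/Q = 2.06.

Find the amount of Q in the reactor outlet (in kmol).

10.5 kmol

Conversion of R: R consumed = 0.312 × 137 = 42.74 kmol = 1ξ₁ + 2ξ₂.
Selectivity: 1ξ₁ / (1ξ₂) = 2.06 → ξ₁ = 2.06 ξ₂.
Substitute: (1·2.06 + 2) ξ₂ = 42.74 → ξ₂ = 10.53 kmol, ξ₁ = 21.69 kmol.
Outlet amounts (n = n₀ + Σ ν·ξ):
  R: 137 − 1(21.69) − 2(10.53) = 94.26
  M: 164 − 3(21.69) − 2(10.53) = 77.88
  U: 0 + 1(21.69) = 21.69
  Q: 0 + 1(10.53) = 10.53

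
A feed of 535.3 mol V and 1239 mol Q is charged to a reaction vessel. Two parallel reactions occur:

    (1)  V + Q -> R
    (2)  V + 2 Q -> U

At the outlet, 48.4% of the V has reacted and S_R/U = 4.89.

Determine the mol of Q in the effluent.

936 mol

Conversion of V: V consumed = 0.484 × 535.3 = 259.1 mol = 1ξ₁ + 1ξ₂.
Selectivity: 1ξ₁ / (1ξ₂) = 4.89 → ξ₁ = 4.89 ξ₂.
Substitute: (1·4.89 + 1) ξ₂ = 259.1 → ξ₂ = 43.99 mol, ξ₁ = 215.1 mol.
Outlet amounts (n = n₀ + Σ ν·ξ):
  V: 535.3 − 1(215.1) − 1(43.99) = 276.2
  Q: 1239 − 1(215.1) − 2(43.99) = 935.9
  R: 0 + 1(215.1) = 215.1
  U: 0 + 1(43.99) = 43.99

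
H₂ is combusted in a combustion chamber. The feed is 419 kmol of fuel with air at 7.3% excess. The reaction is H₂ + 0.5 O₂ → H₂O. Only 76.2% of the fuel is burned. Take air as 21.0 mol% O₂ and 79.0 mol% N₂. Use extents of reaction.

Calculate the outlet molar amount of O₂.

Stoichiometric O₂ = 0.5 × 419 = 209.5 kmol; O₂ fed = 209.5 × 1.073 = 224.8 kmol.
N₂ fed = 224.8 × 79/21 = 845.7 kmol.
Fuel reacted = 0.762 × 419 → ξ = 319.3 kmol.
Outlet (n = n₀ + ν ξ):
  H₂: 419 − 1(319.3) = 99.72
  O₂: 224.8 − 0.5(319.3) = 65.15
  N₂: 845.7 (inert)
  H₂O: 0 + 1(319.3) = 319.3

65.2 kmol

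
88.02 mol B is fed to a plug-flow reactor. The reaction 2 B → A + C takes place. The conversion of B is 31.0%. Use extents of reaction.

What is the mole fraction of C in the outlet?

B reacted = 0.31 × 88.02 = 27.29 mol; ν_B = −2, so ξ = 27.29/2 = 13.64 mol.
Outlet amounts (n = n₀ + ν ξ):
  B: 88.02 − 2(13.64) = 60.73
  A: 0 + 1(13.64) = 13.64
  C: 0 + 1(13.64) = 13.64
Total out = 88.02 mol; y_C = 13.64 / 88.02 = 0.155.

0.155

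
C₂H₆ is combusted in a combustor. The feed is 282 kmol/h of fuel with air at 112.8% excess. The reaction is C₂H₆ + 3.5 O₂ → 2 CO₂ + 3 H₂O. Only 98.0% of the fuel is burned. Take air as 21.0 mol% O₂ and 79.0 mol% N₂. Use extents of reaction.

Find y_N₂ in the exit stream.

0.758

Stoichiometric O₂ = 3.5 × 282 = 987 kmol/h; O₂ fed = 987 × 2.128 = 2100 kmol/h.
N₂ fed = 2100 × 79/21 = 7901 kmol/h.
Fuel reacted = 0.98 × 282 → ξ = 276.4 kmol/h.
Outlet (n = n₀ + ν ξ):
  C₂H₆: 282 − 1(276.4) = 5.64
  O₂: 2100 − 3.5(276.4) = 1133
  N₂: 7901 (inert)
  CO₂: 0 + 2(276.4) = 552.7
  H₂O: 0 + 3(276.4) = 829.1
Total out = 10420 kmol/h; y_N₂ = 7901 / 10420 = 0.7581.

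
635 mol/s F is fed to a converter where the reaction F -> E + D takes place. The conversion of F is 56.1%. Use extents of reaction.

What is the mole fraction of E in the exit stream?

0.359

F reacted = 0.561 × 635 = 356.2 mol/s; ν_F = −1, so ξ = 356.2/1 = 356.2 mol/s.
Outlet amounts (n = n₀ + ν ξ):
  F: 635 − 1(356.2) = 278.8
  E: 0 + 1(356.2) = 356.2
  D: 0 + 1(356.2) = 356.2
Total out = 991.2 mol/s; y_E = 356.2 / 991.2 = 0.3594.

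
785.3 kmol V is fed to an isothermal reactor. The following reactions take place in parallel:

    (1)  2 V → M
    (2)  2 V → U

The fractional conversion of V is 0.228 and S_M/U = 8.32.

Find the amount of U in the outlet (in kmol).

9.61 kmol

Conversion of V: V consumed = 0.228 × 785.3 = 179 kmol = 2ξ₁ + 2ξ₂.
Selectivity: 1ξ₁ / (1ξ₂) = 8.32 → ξ₁ = 8.32 ξ₂.
Substitute: (2·8.32 + 2) ξ₂ = 179 → ξ₂ = 9.606 kmol, ξ₁ = 79.92 kmol.
Outlet amounts (n = n₀ + Σ ν·ξ):
  V: 785.3 − 2(79.92) − 2(9.606) = 606.3
  M: 0 + 1(79.92) = 79.92
  U: 0 + 1(9.606) = 9.606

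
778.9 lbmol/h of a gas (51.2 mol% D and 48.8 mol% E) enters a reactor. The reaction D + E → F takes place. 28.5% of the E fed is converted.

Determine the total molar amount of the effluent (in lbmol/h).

E reacted = 0.285 × 380.1 = 108.3 lbmol/h; ν_E = −1, so ξ = 108.3/1 = 108.3 lbmol/h.
Outlet amounts (n = n₀ + ν ξ):
  D: 398.8 − 1(108.3) = 290.5
  E: 380.1 − 1(108.3) = 271.8
  F: 0 + 1(108.3) = 108.3
Total out = 290.5 + 271.8 + 108.3 = 670.6 lbmol/h.

671 lbmol/h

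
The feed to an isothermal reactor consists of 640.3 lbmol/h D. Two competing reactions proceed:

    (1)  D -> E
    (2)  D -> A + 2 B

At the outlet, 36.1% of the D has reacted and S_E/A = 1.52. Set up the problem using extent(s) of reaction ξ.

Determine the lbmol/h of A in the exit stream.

91.7 lbmol/h

Conversion of D: D consumed = 0.361 × 640.3 = 231.1 lbmol/h = 1ξ₁ + 1ξ₂.
Selectivity: 1ξ₁ / (1ξ₂) = 1.52 → ξ₁ = 1.52 ξ₂.
Substitute: (1·1.52 + 1) ξ₂ = 231.1 → ξ₂ = 91.73 lbmol/h, ξ₁ = 139.4 lbmol/h.
Outlet amounts (n = n₀ + Σ ν·ξ):
  D: 640.3 − 1(139.4) − 1(91.73) = 409.2
  E: 0 + 1(139.4) = 139.4
  A: 0 + 1(91.73) = 91.73
  B: 0 + 2(91.73) = 183.5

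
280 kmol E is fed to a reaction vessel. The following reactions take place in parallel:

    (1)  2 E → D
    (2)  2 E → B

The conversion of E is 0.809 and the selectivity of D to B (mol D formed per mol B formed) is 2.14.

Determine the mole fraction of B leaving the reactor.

Conversion of E: E consumed = 0.809 × 280 = 226.5 kmol = 2ξ₁ + 2ξ₂.
Selectivity: 1ξ₁ / (1ξ₂) = 2.14 → ξ₁ = 2.14 ξ₂.
Substitute: (2·2.14 + 2) ξ₂ = 226.5 → ξ₂ = 36.07 kmol, ξ₁ = 77.19 kmol.
Outlet amounts (n = n₀ + Σ ν·ξ):
  E: 280 − 2(77.19) − 2(36.07) = 53.48
  D: 0 + 1(77.19) = 77.19
  B: 0 + 1(36.07) = 36.07
Total out = 166.7 kmol; y_B = 36.07 / 166.7 = 0.2163.

0.216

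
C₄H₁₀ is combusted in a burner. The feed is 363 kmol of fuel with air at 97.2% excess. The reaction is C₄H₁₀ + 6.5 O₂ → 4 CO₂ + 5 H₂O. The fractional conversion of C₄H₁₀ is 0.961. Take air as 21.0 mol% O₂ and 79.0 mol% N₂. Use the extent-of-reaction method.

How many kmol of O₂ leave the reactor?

2390 kmol

Stoichiometric O₂ = 6.5 × 363 = 2360 kmol; O₂ fed = 2360 × 1.972 = 4653 kmol.
N₂ fed = 4653 × 79/21 = 17500 kmol.
Fuel reacted = 0.961 × 363 → ξ = 348.8 kmol.
Outlet (n = n₀ + ν ξ):
  C₄H₁₀: 363 − 1(348.8) = 14.16
  O₂: 4653 − 6.5(348.8) = 2385
  N₂: 17500 (inert)
  CO₂: 0 + 4(348.8) = 1395
  H₂O: 0 + 5(348.8) = 1744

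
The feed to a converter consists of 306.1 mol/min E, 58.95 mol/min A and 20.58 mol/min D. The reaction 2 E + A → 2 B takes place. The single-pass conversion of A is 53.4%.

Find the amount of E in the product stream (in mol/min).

243 mol/min

A reacted = 0.534 × 58.95 = 31.48 mol/min; ν_A = −1, so ξ = 31.48/1 = 31.48 mol/min.
Outlet amounts (n = n₀ + ν ξ):
  E: 306.1 − 2(31.48) = 243.1
  A: 58.95 − 1(31.48) = 27.47
  B: 0 + 2(31.48) = 62.96
  D: 20.58 (inert)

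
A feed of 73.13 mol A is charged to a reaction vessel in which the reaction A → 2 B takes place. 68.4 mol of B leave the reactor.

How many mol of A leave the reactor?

38.9 mol

For B: n = n₀ + 2ξ → 68.4 = 0 + 2ξ, giving ξ = 34.2 mol.
Outlet amounts (n = n₀ + ν ξ):
  A: 73.13 − 1(34.2) = 38.93
  B: 0 + 2(34.2) = 68.4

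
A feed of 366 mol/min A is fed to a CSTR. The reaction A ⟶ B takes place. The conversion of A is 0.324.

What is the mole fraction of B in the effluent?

A reacted = 0.324 × 366 = 118.6 mol/min; ν_A = −1, so ξ = 118.6/1 = 118.6 mol/min.
Outlet amounts (n = n₀ + ν ξ):
  A: 366 − 1(118.6) = 247.4
  B: 0 + 1(118.6) = 118.6
Total out = 366 mol/min; y_B = 118.6 / 366 = 0.324.

0.324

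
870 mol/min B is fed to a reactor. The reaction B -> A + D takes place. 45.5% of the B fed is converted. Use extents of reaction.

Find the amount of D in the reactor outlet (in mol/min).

B reacted = 0.455 × 870 = 395.9 mol/min; ν_B = −1, so ξ = 395.9/1 = 395.9 mol/min.
Outlet amounts (n = n₀ + ν ξ):
  B: 870 − 1(395.9) = 474.1
  A: 0 + 1(395.9) = 395.9
  D: 0 + 1(395.9) = 395.9

396 mol/min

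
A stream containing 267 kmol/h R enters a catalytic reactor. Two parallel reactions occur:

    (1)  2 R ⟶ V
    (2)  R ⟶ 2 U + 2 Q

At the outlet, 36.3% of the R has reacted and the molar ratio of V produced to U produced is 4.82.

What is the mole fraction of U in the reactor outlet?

Conversion of R: R consumed = 0.363 × 267 = 96.92 kmol/h = 2ξ₁ + 1ξ₂.
Selectivity: 1ξ₁ / (2ξ₂) = 4.82 → ξ₁ = 9.64 ξ₂.
Substitute: (2·9.64 + 1) ξ₂ = 96.92 → ξ₂ = 4.779 kmol/h, ξ₁ = 46.07 kmol/h.
Outlet amounts (n = n₀ + Σ ν·ξ):
  R: 267 − 2(46.07) − 1(4.779) = 170.1
  V: 0 + 1(46.07) = 46.07
  U: 0 + 2(4.779) = 9.558
  Q: 0 + 2(4.779) = 9.558
Total out = 235.3 kmol/h; y_U = 9.558 / 235.3 = 0.04063.

0.0406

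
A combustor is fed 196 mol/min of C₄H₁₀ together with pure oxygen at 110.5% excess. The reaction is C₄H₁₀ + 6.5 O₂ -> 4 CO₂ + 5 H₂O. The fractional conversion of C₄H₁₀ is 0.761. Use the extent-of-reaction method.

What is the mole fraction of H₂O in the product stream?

0.24

Stoichiometric O₂ = 6.5 × 196 = 1274 mol/min; O₂ fed = 1274 × 2.105 = 2682 mol/min.
Fuel reacted = 0.761 × 196 → ξ = 149.2 mol/min.
Outlet (n = n₀ + ν ξ):
  C₄H₁₀: 196 − 1(149.2) = 46.84
  O₂: 2682 − 6.5(149.2) = 1712
  CO₂: 0 + 4(149.2) = 596.6
  H₂O: 0 + 5(149.2) = 745.8
Total out = 3102 mol/min; y_H₂O = 745.8 / 3102 = 0.2405.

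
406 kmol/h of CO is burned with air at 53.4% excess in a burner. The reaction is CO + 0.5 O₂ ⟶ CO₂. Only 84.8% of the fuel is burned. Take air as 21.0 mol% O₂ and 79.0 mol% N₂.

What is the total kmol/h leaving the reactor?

1720 kmol/h

Stoichiometric O₂ = 0.5 × 406 = 203 kmol/h; O₂ fed = 203 × 1.534 = 311.4 kmol/h.
N₂ fed = 311.4 × 79/21 = 1171 kmol/h.
Fuel reacted = 0.848 × 406 → ξ = 344.3 kmol/h.
Outlet (n = n₀ + ν ξ):
  CO: 406 − 1(344.3) = 61.71
  O₂: 311.4 − 0.5(344.3) = 139.3
  N₂: 1171 (inert)
  CO₂: 0 + 1(344.3) = 344.3
Total out = 61.71 + 139.3 + 1171 + 344.3 = 1717 kmol/h.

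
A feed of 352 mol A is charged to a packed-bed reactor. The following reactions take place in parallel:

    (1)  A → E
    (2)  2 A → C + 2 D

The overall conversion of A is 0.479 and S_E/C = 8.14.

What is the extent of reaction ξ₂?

Conversion of A: A consumed = 0.479 × 352 = 168.6 mol = 1ξ₁ + 2ξ₂.
Selectivity: 1ξ₁ / (1ξ₂) = 8.14 → ξ₁ = 8.14 ξ₂.
Substitute: (1·8.14 + 2) ξ₂ = 168.6 → ξ₂ = 16.63 mol, ξ₁ = 135.4 mol.
Outlet amounts (n = n₀ + Σ ν·ξ):
  A: 352 − 1(135.4) − 2(16.63) = 183.4
  E: 0 + 1(135.4) = 135.4
  C: 0 + 1(16.63) = 16.63
  D: 0 + 2(16.63) = 33.26

ξ₂ = 16.6 mol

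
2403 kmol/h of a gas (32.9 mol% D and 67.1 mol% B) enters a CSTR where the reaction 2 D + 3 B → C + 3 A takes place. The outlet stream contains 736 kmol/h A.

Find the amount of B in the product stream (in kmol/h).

For A: n = n₀ + 3ξ → 736 = 0 + 3ξ, giving ξ = 245.3 kmol/h.
Outlet amounts (n = n₀ + ν ξ):
  D: 790.6 − 2(245.3) = 299.9
  B: 1612 − 3(245.3) = 876.4
  C: 0 + 1(245.3) = 245.3
  A: 0 + 3(245.3) = 736

876 kmol/h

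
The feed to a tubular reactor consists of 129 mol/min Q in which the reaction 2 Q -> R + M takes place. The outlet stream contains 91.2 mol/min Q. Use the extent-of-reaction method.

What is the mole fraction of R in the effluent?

For Q: n = n₀ − 2ξ → 91.2 = 129 − 2ξ, giving ξ = 18.9 mol/min.
Outlet amounts (n = n₀ + ν ξ):
  Q: 129 − 2(18.9) = 91.2
  R: 0 + 1(18.9) = 18.9
  M: 0 + 1(18.9) = 18.9
Total out = 129 mol/min; y_R = 18.9 / 129 = 0.1465.

0.147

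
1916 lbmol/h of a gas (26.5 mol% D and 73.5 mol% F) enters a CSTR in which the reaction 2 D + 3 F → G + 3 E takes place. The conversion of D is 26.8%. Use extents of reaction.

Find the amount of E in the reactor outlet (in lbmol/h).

D reacted = 0.268 × 507.7 = 136.1 lbmol/h; ν_D = −2, so ξ = 136.1/2 = 68.04 lbmol/h.
Outlet amounts (n = n₀ + ν ξ):
  D: 507.7 − 2(68.04) = 371.7
  F: 1408 − 3(68.04) = 1204
  G: 0 + 1(68.04) = 68.04
  E: 0 + 3(68.04) = 204.1

204 lbmol/h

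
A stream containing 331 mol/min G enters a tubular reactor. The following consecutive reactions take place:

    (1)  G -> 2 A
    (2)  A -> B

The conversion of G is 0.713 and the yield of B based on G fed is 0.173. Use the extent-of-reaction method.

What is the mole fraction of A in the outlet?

Conversion of G: G consumed = 1ξ₁ = 0.713 × 331 → ξ₁ = 236 mol/min.
Yield of B: 1ξ₂ / 331 = 0.173 → ξ₂ = 57.26 mol/min.
Outlet amounts (n = n₀ + Σ ν·ξ):
  G: 331 − 1(236) = 95
  A: 0 + 2(236) − 1(57.26) = 414.7
  B: 0 + 1(57.26) = 57.26
Total out = 567 mol/min; y_A = 414.7 / 567 = 0.7315.

0.731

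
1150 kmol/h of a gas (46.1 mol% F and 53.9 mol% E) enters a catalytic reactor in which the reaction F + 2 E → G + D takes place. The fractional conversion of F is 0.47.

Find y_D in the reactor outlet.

0.277

F reacted = 0.47 × 530.1 = 249.2 kmol/h; ν_F = −1, so ξ = 249.2/1 = 249.2 kmol/h.
Outlet amounts (n = n₀ + ν ξ):
  F: 530.1 − 1(249.2) = 281
  E: 619.9 − 2(249.2) = 121.5
  G: 0 + 1(249.2) = 249.2
  D: 0 + 1(249.2) = 249.2
Total out = 900.8 kmol/h; y_D = 249.2 / 900.8 = 0.2766.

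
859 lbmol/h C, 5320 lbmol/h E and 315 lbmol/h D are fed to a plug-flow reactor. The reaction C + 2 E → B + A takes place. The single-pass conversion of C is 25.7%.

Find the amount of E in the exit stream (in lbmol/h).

C reacted = 0.257 × 859 = 220.8 lbmol/h; ν_C = −1, so ξ = 220.8/1 = 220.8 lbmol/h.
Outlet amounts (n = n₀ + ν ξ):
  C: 859 − 1(220.8) = 638.2
  E: 5320 − 2(220.8) = 4878
  B: 0 + 1(220.8) = 220.8
  A: 0 + 1(220.8) = 220.8
  D: 315 (inert)

4880 lbmol/h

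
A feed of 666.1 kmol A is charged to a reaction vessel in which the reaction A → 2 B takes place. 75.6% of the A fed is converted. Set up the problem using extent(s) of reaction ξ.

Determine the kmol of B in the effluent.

1010 kmol

A reacted = 0.756 × 666.1 = 503.6 kmol; ν_A = −1, so ξ = 503.6/1 = 503.6 kmol.
Outlet amounts (n = n₀ + ν ξ):
  A: 666.1 − 1(503.6) = 162.5
  B: 0 + 2(503.6) = 1007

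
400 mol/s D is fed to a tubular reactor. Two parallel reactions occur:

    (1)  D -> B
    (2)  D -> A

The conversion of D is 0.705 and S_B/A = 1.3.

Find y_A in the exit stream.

Conversion of D: D consumed = 0.705 × 400 = 282 mol/s = 1ξ₁ + 1ξ₂.
Selectivity: 1ξ₁ / (1ξ₂) = 1.3 → ξ₁ = 1.3 ξ₂.
Substitute: (1·1.3 + 1) ξ₂ = 282 → ξ₂ = 122.6 mol/s, ξ₁ = 159.4 mol/s.
Outlet amounts (n = n₀ + Σ ν·ξ):
  D: 400 − 1(159.4) − 1(122.6) = 118
  B: 0 + 1(159.4) = 159.4
  A: 0 + 1(122.6) = 122.6
Total out = 400 mol/s; y_A = 122.6 / 400 = 0.3065.

0.307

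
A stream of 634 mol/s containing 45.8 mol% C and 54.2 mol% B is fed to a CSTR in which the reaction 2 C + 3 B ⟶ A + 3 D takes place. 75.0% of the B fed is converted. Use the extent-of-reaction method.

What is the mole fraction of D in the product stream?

0.47

B reacted = 0.75 × 343.6 = 257.7 mol/s; ν_B = −3, so ξ = 257.7/3 = 85.91 mol/s.
Outlet amounts (n = n₀ + ν ξ):
  C: 290.4 − 2(85.91) = 118.6
  B: 343.6 − 3(85.91) = 85.91
  A: 0 + 1(85.91) = 85.91
  D: 0 + 3(85.91) = 257.7
Total out = 548.1 mol/s; y_D = 257.7 / 548.1 = 0.4702.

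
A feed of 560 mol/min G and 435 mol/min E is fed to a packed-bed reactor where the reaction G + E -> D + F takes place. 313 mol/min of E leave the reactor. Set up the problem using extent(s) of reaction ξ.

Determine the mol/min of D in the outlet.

For E: n = n₀ − 1ξ → 313 = 435 − 1ξ, giving ξ = 122 mol/min.
Outlet amounts (n = n₀ + ν ξ):
  G: 560 − 1(122) = 438
  E: 435 − 1(122) = 313
  D: 0 + 1(122) = 122
  F: 0 + 1(122) = 122

122 mol/min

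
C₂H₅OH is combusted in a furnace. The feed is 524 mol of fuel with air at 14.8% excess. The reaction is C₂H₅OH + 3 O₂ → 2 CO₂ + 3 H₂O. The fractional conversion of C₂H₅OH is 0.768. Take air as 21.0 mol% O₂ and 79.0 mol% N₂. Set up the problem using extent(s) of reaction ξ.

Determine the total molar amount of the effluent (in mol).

Stoichiometric O₂ = 3 × 524 = 1572 mol; O₂ fed = 1572 × 1.148 = 1805 mol.
N₂ fed = 1805 × 79/21 = 6789 mol.
Fuel reacted = 0.768 × 524 → ξ = 402.4 mol.
Outlet (n = n₀ + ν ξ):
  C₂H₅OH: 524 − 1(402.4) = 121.6
  O₂: 1805 − 3(402.4) = 597.4
  N₂: 6789 (inert)
  CO₂: 0 + 2(402.4) = 804.9
  H₂O: 0 + 3(402.4) = 1207
Total out = 121.6 + 597.4 + 6789 + 804.9 + 1207 = 9520 mol.

9520 mol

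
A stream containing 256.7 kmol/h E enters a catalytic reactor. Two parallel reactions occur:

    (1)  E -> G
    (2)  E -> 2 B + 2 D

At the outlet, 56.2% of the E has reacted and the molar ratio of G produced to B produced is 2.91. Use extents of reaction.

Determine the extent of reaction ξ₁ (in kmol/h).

ξ₁ = 123 kmol/h

Conversion of E: E consumed = 0.562 × 256.7 = 144.3 kmol/h = 1ξ₁ + 1ξ₂.
Selectivity: 1ξ₁ / (2ξ₂) = 2.91 → ξ₁ = 5.82 ξ₂.
Substitute: (1·5.82 + 1) ξ₂ = 144.3 → ξ₂ = 21.15 kmol/h, ξ₁ = 123.1 kmol/h.
Outlet amounts (n = n₀ + Σ ν·ξ):
  E: 256.7 − 1(123.1) − 1(21.15) = 112.4
  G: 0 + 1(123.1) = 123.1
  B: 0 + 2(21.15) = 42.31
  D: 0 + 2(21.15) = 42.31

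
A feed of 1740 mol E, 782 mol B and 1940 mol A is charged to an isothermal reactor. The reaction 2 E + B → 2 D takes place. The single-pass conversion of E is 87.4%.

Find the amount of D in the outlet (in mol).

E reacted = 0.874 × 1740 = 1521 mol; ν_E = −2, so ξ = 1521/2 = 760.4 mol.
Outlet amounts (n = n₀ + ν ξ):
  E: 1740 − 2(760.4) = 219.2
  B: 782 − 1(760.4) = 21.62
  D: 0 + 2(760.4) = 1521
  A: 1940 (inert)

1520 mol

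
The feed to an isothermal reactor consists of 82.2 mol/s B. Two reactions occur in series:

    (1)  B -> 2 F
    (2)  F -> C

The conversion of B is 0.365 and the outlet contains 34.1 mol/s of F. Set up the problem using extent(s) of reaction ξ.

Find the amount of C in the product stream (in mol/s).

Conversion of B: B consumed = 1ξ₁ = 0.365 × 82.2 → ξ₁ = 30 mol/s.
F balance: n_F = 0 + 2ξ₁ − 1ξ₂ = 34.1 → ξ₂ = (2·30 − 34.1)/1 = 25.91 mol/s.
Outlet amounts (n = n₀ + Σ ν·ξ):
  B: 82.2 − 1(30) = 52.2
  F: 0 + 2(30) − 1(25.91) = 34.1
  C: 0 + 1(25.91) = 25.91

25.9 mol/s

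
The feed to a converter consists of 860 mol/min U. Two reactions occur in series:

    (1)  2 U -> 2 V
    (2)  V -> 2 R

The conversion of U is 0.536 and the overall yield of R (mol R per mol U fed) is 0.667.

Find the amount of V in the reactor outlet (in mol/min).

174 mol/min

Conversion of U: U consumed = 2ξ₁ = 0.536 × 860 → ξ₁ = 230.5 mol/min.
Yield of R: 2ξ₂ / 860 = 0.667 → ξ₂ = 286.8 mol/min.
Outlet amounts (n = n₀ + Σ ν·ξ):
  U: 860 − 2(230.5) = 399
  V: 0 + 2(230.5) − 1(286.8) = 174.2
  R: 0 + 2(286.8) = 573.6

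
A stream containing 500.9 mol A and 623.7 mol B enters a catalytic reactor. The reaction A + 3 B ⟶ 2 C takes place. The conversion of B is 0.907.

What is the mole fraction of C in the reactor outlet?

0.505

B reacted = 0.907 × 623.7 = 565.7 mol; ν_B = −3, so ξ = 565.7/3 = 188.6 mol.
Outlet amounts (n = n₀ + ν ξ):
  A: 500.9 − 1(188.6) = 312.3
  B: 623.7 − 3(188.6) = 58
  C: 0 + 2(188.6) = 377.1
Total out = 747.5 mol; y_C = 377.1 / 747.5 = 0.5045.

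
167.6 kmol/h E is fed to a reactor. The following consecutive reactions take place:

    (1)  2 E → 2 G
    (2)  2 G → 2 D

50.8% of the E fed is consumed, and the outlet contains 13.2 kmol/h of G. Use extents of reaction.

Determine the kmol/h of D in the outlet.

71.9 kmol/h

Conversion of E: E consumed = 2ξ₁ = 0.508 × 167.6 → ξ₁ = 42.57 kmol/h.
G balance: n_G = 0 + 2ξ₁ − 2ξ₂ = 13.2 → ξ₂ = (2·42.57 − 13.2)/2 = 35.97 kmol/h.
Outlet amounts (n = n₀ + Σ ν·ξ):
  E: 167.6 − 2(42.57) = 82.46
  G: 0 + 2(42.57) − 2(35.97) = 13.2
  D: 0 + 2(35.97) = 71.94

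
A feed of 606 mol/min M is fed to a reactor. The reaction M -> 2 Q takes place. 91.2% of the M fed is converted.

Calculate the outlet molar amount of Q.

M reacted = 0.912 × 606 = 552.7 mol/min; ν_M = −1, so ξ = 552.7/1 = 552.7 mol/min.
Outlet amounts (n = n₀ + ν ξ):
  M: 606 − 1(552.7) = 53.33
  Q: 0 + 2(552.7) = 1105

1110 mol/min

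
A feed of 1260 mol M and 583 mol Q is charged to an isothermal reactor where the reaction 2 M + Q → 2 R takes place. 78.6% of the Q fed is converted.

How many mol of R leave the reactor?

Q reacted = 0.786 × 583 = 458.2 mol; ν_Q = −1, so ξ = 458.2/1 = 458.2 mol.
Outlet amounts (n = n₀ + ν ξ):
  M: 1260 − 2(458.2) = 343.5
  Q: 583 − 1(458.2) = 124.8
  R: 0 + 2(458.2) = 916.5

916 mol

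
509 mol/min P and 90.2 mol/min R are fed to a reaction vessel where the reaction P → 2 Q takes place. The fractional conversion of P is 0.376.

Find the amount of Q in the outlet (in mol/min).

383 mol/min

P reacted = 0.376 × 509 = 191.4 mol/min; ν_P = −1, so ξ = 191.4/1 = 191.4 mol/min.
Outlet amounts (n = n₀ + ν ξ):
  P: 509 − 1(191.4) = 317.6
  Q: 0 + 2(191.4) = 382.8
  R: 90.2 (inert)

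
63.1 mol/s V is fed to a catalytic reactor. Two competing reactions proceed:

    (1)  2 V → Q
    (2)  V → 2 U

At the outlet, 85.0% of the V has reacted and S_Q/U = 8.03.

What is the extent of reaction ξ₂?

ξ₂ = 1.62 mol/s

Conversion of V: V consumed = 0.85 × 63.1 = 53.63 mol/s = 2ξ₁ + 1ξ₂.
Selectivity: 1ξ₁ / (2ξ₂) = 8.03 → ξ₁ = 16.06 ξ₂.
Substitute: (2·16.06 + 1) ξ₂ = 53.63 → ξ₂ = 1.619 mol/s, ξ₁ = 26.01 mol/s.
Outlet amounts (n = n₀ + Σ ν·ξ):
  V: 63.1 − 2(26.01) − 1(1.619) = 9.465
  Q: 0 + 1(26.01) = 26.01
  U: 0 + 2(1.619) = 3.239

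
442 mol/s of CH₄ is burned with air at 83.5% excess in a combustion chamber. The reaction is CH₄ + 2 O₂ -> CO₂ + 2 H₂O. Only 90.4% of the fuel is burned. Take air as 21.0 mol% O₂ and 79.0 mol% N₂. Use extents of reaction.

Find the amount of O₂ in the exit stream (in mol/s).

Stoichiometric O₂ = 2 × 442 = 884 mol/s; O₂ fed = 884 × 1.835 = 1622 mol/s.
N₂ fed = 1622 × 79/21 = 6102 mol/s.
Fuel reacted = 0.904 × 442 → ξ = 399.6 mol/s.
Outlet (n = n₀ + ν ξ):
  CH₄: 442 − 1(399.6) = 42.43
  O₂: 1622 − 2(399.6) = 823
  N₂: 6102 (inert)
  CO₂: 0 + 1(399.6) = 399.6
  H₂O: 0 + 2(399.6) = 799.1

823 mol/s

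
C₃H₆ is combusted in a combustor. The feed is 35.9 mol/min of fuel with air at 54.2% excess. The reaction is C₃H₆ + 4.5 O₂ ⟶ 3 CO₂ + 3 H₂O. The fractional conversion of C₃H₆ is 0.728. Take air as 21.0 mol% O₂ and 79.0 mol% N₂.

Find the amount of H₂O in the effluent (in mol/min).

78.4 mol/min

Stoichiometric O₂ = 4.5 × 35.9 = 161.5 mol/min; O₂ fed = 161.5 × 1.542 = 249.1 mol/min.
N₂ fed = 249.1 × 79/21 = 937.1 mol/min.
Fuel reacted = 0.728 × 35.9 → ξ = 26.14 mol/min.
Outlet (n = n₀ + ν ξ):
  C₃H₆: 35.9 − 1(26.14) = 9.765
  O₂: 249.1 − 4.5(26.14) = 131.5
  N₂: 937.1 (inert)
  CO₂: 0 + 3(26.14) = 78.41
  H₂O: 0 + 3(26.14) = 78.41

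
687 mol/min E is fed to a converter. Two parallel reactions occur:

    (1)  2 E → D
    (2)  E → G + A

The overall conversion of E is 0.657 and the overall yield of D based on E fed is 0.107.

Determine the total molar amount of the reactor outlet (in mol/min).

Yield of D: 1ξ₁ / 687 = 0.107 → ξ₁ = 73.51 mol/min.
Conversion of E: 2ξ₁ + 1ξ₂ = 0.657 × 687 = 451.4 → ξ₂ = 304.3 mol/min.
Outlet amounts (n = n₀ + Σ ν·ξ):
  E: 687 − 2(73.51) − 1(304.3) = 235.6
  D: 0 + 1(73.51) = 73.51
  G: 0 + 1(304.3) = 304.3
  A: 0 + 1(304.3) = 304.3
Total out = 235.6 + 73.51 + 304.3 + 304.3 = 917.8 mol/min.

918 mol/min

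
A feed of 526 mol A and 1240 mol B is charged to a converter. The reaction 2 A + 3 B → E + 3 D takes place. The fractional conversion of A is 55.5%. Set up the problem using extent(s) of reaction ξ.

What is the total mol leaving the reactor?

1620 mol

A reacted = 0.555 × 526 = 291.9 mol; ν_A = −2, so ξ = 291.9/2 = 146 mol.
Outlet amounts (n = n₀ + ν ξ):
  A: 526 − 2(146) = 234.1
  B: 1240 − 3(146) = 802.1
  E: 0 + 1(146) = 146
  D: 0 + 3(146) = 437.9
Total out = 234.1 + 802.1 + 146 + 437.9 = 1620 mol.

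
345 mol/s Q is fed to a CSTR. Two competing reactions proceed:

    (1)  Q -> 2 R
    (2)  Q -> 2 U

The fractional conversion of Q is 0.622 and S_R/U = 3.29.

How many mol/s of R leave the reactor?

Conversion of Q: Q consumed = 0.622 × 345 = 214.6 mol/s = 1ξ₁ + 1ξ₂.
Selectivity: 2ξ₁ / (2ξ₂) = 3.29 → ξ₁ = 3.29 ξ₂.
Substitute: (1·3.29 + 1) ξ₂ = 214.6 → ξ₂ = 50.02 mol/s, ξ₁ = 164.6 mol/s.
Outlet amounts (n = n₀ + Σ ν·ξ):
  Q: 345 − 1(164.6) − 1(50.02) = 130.4
  R: 0 + 2(164.6) = 329.1
  U: 0 + 2(50.02) = 100

329 mol/s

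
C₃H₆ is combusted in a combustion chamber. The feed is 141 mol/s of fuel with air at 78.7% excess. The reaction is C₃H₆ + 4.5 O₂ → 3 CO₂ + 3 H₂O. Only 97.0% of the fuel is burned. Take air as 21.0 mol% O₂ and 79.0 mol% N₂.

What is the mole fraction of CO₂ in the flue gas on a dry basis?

Stoichiometric O₂ = 4.5 × 141 = 634.5 mol/s; O₂ fed = 634.5 × 1.787 = 1134 mol/s.
N₂ fed = 1134 × 79/21 = 4265 mol/s.
Fuel reacted = 0.97 × 141 → ξ = 136.8 mol/s.
Outlet (n = n₀ + ν ξ):
  C₃H₆: 141 − 1(136.8) = 4.23
  O₂: 1134 − 4.5(136.8) = 518.4
  N₂: 4265 (inert)
  CO₂: 0 + 3(136.8) = 410.3
  H₂O: 0 + 3(136.8) = 410.3
Dry total = 5198 mol/s; y_CO₂ (dry) = 410.3 / 5198 = 0.07893.

0.0789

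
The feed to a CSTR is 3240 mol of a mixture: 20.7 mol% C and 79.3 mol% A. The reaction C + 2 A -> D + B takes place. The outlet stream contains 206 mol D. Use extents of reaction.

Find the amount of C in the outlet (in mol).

465 mol

For D: n = n₀ + 1ξ → 206 = 0 + 1ξ, giving ξ = 206 mol.
Outlet amounts (n = n₀ + ν ξ):
  C: 670.7 − 1(206) = 464.7
  A: 2569 − 2(206) = 2157
  D: 0 + 1(206) = 206
  B: 0 + 1(206) = 206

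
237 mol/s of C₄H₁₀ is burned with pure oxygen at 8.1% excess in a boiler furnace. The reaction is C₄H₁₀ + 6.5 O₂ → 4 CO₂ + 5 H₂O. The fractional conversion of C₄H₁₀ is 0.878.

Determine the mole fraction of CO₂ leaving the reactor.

Stoichiometric O₂ = 6.5 × 237 = 1540 mol/s; O₂ fed = 1540 × 1.081 = 1665 mol/s.
Fuel reacted = 0.878 × 237 → ξ = 208.1 mol/s.
Outlet (n = n₀ + ν ξ):
  C₄H₁₀: 237 − 1(208.1) = 28.91
  O₂: 1665 − 6.5(208.1) = 312.7
  CO₂: 0 + 4(208.1) = 832.3
  H₂O: 0 + 5(208.1) = 1040
Total out = 2214 mol/s; y_CO₂ = 832.3 / 2214 = 0.3759.

0.376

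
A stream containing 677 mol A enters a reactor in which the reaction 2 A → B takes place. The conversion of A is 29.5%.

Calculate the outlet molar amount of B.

99.9 mol

A reacted = 0.295 × 677 = 199.7 mol; ν_A = −2, so ξ = 199.7/2 = 99.86 mol.
Outlet amounts (n = n₀ + ν ξ):
  A: 677 − 2(99.86) = 477.3
  B: 0 + 1(99.86) = 99.86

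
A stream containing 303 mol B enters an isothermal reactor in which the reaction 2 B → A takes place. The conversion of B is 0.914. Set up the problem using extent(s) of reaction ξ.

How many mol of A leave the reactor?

B reacted = 0.914 × 303 = 276.9 mol; ν_B = −2, so ξ = 276.9/2 = 138.5 mol.
Outlet amounts (n = n₀ + ν ξ):
  B: 303 − 2(138.5) = 26.06
  A: 0 + 1(138.5) = 138.5

138 mol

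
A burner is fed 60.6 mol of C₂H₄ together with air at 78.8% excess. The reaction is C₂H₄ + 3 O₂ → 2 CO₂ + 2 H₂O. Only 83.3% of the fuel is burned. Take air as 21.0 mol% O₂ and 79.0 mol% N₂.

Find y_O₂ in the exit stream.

Stoichiometric O₂ = 3 × 60.6 = 181.8 mol; O₂ fed = 181.8 × 1.788 = 325.1 mol.
N₂ fed = 325.1 × 79/21 = 1223 mol.
Fuel reacted = 0.833 × 60.6 → ξ = 50.48 mol.
Outlet (n = n₀ + ν ξ):
  C₂H₄: 60.6 − 1(50.48) = 10.12
  O₂: 325.1 − 3(50.48) = 173.6
  N₂: 1223 (inert)
  CO₂: 0 + 2(50.48) = 101
  H₂O: 0 + 2(50.48) = 101
Total out = 1608 mol; y_O₂ = 173.6 / 1608 = 0.1079.

0.108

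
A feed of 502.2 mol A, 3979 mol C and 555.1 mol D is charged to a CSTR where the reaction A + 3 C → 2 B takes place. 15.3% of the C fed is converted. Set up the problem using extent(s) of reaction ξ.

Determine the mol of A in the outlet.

C reacted = 0.153 × 3979 = 608.8 mol; ν_C = −3, so ξ = 608.8/3 = 202.9 mol.
Outlet amounts (n = n₀ + ν ξ):
  A: 502.2 − 1(202.9) = 299.3
  C: 3979 − 3(202.9) = 3370
  B: 0 + 2(202.9) = 405.9
  D: 555.1 (inert)

299 mol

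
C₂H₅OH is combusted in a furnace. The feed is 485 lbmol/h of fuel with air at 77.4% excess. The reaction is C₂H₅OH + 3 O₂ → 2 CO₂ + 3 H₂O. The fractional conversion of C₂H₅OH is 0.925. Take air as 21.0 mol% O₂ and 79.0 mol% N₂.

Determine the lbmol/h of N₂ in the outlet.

9710 lbmol/h

Stoichiometric O₂ = 3 × 485 = 1455 lbmol/h; O₂ fed = 1455 × 1.774 = 2581 lbmol/h.
N₂ fed = 2581 × 79/21 = 9710 lbmol/h.
Fuel reacted = 0.925 × 485 → ξ = 448.6 lbmol/h.
Outlet (n = n₀ + ν ξ):
  C₂H₅OH: 485 − 1(448.6) = 36.38
  O₂: 2581 − 3(448.6) = 1235
  N₂: 9710 (inert)
  CO₂: 0 + 2(448.6) = 897.2
  H₂O: 0 + 3(448.6) = 1346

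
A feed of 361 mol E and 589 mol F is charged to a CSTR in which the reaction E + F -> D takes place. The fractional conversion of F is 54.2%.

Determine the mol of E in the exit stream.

F reacted = 0.542 × 589 = 319.2 mol; ν_F = −1, so ξ = 319.2/1 = 319.2 mol.
Outlet amounts (n = n₀ + ν ξ):
  E: 361 − 1(319.2) = 41.76
  F: 589 − 1(319.2) = 269.8
  D: 0 + 1(319.2) = 319.2

41.8 mol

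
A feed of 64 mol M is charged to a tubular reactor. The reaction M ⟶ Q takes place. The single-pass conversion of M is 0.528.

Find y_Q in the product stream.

0.528

M reacted = 0.528 × 64 = 33.79 mol; ν_M = −1, so ξ = 33.79/1 = 33.79 mol.
Outlet amounts (n = n₀ + ν ξ):
  M: 64 − 1(33.79) = 30.21
  Q: 0 + 1(33.79) = 33.79
Total out = 64 mol; y_Q = 33.79 / 64 = 0.528.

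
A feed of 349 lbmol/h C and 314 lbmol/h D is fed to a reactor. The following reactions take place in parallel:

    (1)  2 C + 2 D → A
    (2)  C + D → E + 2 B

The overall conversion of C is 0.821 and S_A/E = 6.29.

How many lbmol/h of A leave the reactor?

133 lbmol/h

Conversion of C: C consumed = 0.821 × 349 = 286.5 lbmol/h = 2ξ₁ + 1ξ₂.
Selectivity: 1ξ₁ / (1ξ₂) = 6.29 → ξ₁ = 6.29 ξ₂.
Substitute: (2·6.29 + 1) ξ₂ = 286.5 → ξ₂ = 21.1 lbmol/h, ξ₁ = 132.7 lbmol/h.
Outlet amounts (n = n₀ + Σ ν·ξ):
  C: 349 − 2(132.7) − 1(21.1) = 62.47
  D: 314 − 2(132.7) − 1(21.1) = 27.47
  A: 0 + 1(132.7) = 132.7
  E: 0 + 1(21.1) = 21.1
  B: 0 + 2(21.1) = 42.2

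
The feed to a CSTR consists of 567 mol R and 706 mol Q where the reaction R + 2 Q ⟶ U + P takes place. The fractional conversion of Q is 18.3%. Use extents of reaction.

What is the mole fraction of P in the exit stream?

Q reacted = 0.183 × 706 = 129.2 mol; ν_Q = −2, so ξ = 129.2/2 = 64.6 mol.
Outlet amounts (n = n₀ + ν ξ):
  R: 567 − 1(64.6) = 502.4
  Q: 706 − 2(64.6) = 576.8
  U: 0 + 1(64.6) = 64.6
  P: 0 + 1(64.6) = 64.6
Total out = 1208 mol; y_P = 64.6 / 1208 = 0.05346.

0.0535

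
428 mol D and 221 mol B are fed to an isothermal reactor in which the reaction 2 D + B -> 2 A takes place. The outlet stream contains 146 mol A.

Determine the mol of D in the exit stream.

282 mol

For A: n = n₀ + 2ξ → 146 = 0 + 2ξ, giving ξ = 73 mol.
Outlet amounts (n = n₀ + ν ξ):
  D: 428 − 2(73) = 282
  B: 221 − 1(73) = 148
  A: 0 + 2(73) = 146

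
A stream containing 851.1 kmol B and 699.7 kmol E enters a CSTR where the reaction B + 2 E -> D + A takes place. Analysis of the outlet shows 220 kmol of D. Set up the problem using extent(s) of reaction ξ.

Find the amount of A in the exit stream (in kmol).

For D: n = n₀ + 1ξ → 220 = 0 + 1ξ, giving ξ = 220 kmol.
Outlet amounts (n = n₀ + ν ξ):
  B: 851.1 − 1(220) = 631.1
  E: 699.7 − 2(220) = 259.7
  D: 0 + 1(220) = 220
  A: 0 + 1(220) = 220

220 kmol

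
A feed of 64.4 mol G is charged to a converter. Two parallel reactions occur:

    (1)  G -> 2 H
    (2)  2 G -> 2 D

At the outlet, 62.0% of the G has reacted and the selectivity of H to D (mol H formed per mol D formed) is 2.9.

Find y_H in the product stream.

Conversion of G: G consumed = 0.62 × 64.4 = 39.93 mol = 1ξ₁ + 2ξ₂.
Selectivity: 2ξ₁ / (2ξ₂) = 2.9 → ξ₁ = 2.9 ξ₂.
Substitute: (1·2.9 + 2) ξ₂ = 39.93 → ξ₂ = 8.149 mol, ξ₁ = 23.63 mol.
Outlet amounts (n = n₀ + Σ ν·ξ):
  G: 64.4 − 1(23.63) − 2(8.149) = 24.47
  H: 0 + 2(23.63) = 47.26
  D: 0 + 2(8.149) = 16.3
Total out = 88.03 mol; y_H = 47.26 / 88.03 = 0.5369.

0.537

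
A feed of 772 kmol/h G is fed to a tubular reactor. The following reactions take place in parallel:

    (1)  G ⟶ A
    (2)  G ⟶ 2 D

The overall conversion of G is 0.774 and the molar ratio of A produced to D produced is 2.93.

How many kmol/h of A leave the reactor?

510 kmol/h

Conversion of G: G consumed = 0.774 × 772 = 597.5 kmol/h = 1ξ₁ + 1ξ₂.
Selectivity: 1ξ₁ / (2ξ₂) = 2.93 → ξ₁ = 5.86 ξ₂.
Substitute: (1·5.86 + 1) ξ₂ = 597.5 → ξ₂ = 87.1 kmol/h, ξ₁ = 510.4 kmol/h.
Outlet amounts (n = n₀ + Σ ν·ξ):
  G: 772 − 1(510.4) − 1(87.1) = 174.5
  A: 0 + 1(510.4) = 510.4
  D: 0 + 2(87.1) = 174.2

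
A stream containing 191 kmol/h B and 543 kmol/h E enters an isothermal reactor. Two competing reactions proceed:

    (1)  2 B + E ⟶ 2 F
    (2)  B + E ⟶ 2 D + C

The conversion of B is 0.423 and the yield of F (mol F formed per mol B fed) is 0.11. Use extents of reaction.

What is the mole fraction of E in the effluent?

0.604

Yield of F: 2ξ₁ / 191 = 0.11 → ξ₁ = 10.51 kmol/h.
Conversion of B: 2ξ₁ + 1ξ₂ = 0.423 × 191 = 80.79 → ξ₂ = 59.78 kmol/h.
Outlet amounts (n = n₀ + Σ ν·ξ):
  B: 191 − 2(10.51) − 1(59.78) = 110.2
  E: 543 − 1(10.51) − 1(59.78) = 472.7
  F: 0 + 2(10.51) = 21.01
  D: 0 + 2(59.78) = 119.6
  C: 0 + 1(59.78) = 59.78
Total out = 783.3 kmol/h; y_E = 472.7 / 783.3 = 0.6035.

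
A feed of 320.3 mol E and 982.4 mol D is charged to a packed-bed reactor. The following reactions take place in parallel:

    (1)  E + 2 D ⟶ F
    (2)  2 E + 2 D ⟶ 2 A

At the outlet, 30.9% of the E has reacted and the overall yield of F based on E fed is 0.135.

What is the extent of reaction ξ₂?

Yield of F: 1ξ₁ / 320.3 = 0.135 → ξ₁ = 43.24 mol.
Conversion of E: 1ξ₁ + 2ξ₂ = 0.309 × 320.3 = 98.97 → ξ₂ = 27.87 mol.
Outlet amounts (n = n₀ + Σ ν·ξ):
  E: 320.3 − 1(43.24) − 2(27.87) = 221.3
  D: 982.4 − 2(43.24) − 2(27.87) = 840.2
  F: 0 + 1(43.24) = 43.24
  A: 0 + 2(27.87) = 55.73

ξ₂ = 27.9 mol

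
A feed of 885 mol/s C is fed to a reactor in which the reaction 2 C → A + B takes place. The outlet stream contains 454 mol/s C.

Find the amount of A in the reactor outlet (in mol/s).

216 mol/s

For C: n = n₀ − 2ξ → 454 = 885 − 2ξ, giving ξ = 215.5 mol/s.
Outlet amounts (n = n₀ + ν ξ):
  C: 885 − 2(215.5) = 454
  A: 0 + 1(215.5) = 215.5
  B: 0 + 1(215.5) = 215.5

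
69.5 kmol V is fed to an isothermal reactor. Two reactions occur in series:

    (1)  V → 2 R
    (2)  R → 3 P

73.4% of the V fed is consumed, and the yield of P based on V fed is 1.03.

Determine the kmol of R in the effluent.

Conversion of V: V consumed = 1ξ₁ = 0.734 × 69.5 → ξ₁ = 51.01 kmol.
Yield of P: 3ξ₂ / 69.5 = 1.03 → ξ₂ = 23.86 kmol.
Outlet amounts (n = n₀ + Σ ν·ξ):
  V: 69.5 − 1(51.01) = 18.49
  R: 0 + 2(51.01) − 1(23.86) = 78.16
  P: 0 + 3(23.86) = 71.59

78.2 kmol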